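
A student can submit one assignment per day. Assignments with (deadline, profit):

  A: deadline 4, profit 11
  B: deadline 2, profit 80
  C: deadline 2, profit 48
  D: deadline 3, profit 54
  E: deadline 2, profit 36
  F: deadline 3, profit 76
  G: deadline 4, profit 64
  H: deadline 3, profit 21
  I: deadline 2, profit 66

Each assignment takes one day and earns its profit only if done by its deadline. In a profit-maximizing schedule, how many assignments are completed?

Profit order: B=80 F=76 I=66 G=64 D=54 C=48 E=36 H=21 A=11
Assign: B→slot 2, F→slot 3, I→slot 1, G→slot 4, D skipped, C skipped, E skipped, H skipped, A skipped.
Slots: [1:I] [2:B] [3:F] [4:G]
4 of 9 scheduled.

4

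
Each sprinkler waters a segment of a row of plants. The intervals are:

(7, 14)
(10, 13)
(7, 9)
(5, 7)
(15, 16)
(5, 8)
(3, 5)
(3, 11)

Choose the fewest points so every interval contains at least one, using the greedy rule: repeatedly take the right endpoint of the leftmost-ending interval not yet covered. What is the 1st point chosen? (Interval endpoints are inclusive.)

By right end: [3,5]  [5,7]  [5,8]  [7,9]  [3,11]  [10,13]  [7,14]  [15,16]
[3,5] uncovered → point at 5; [7,9] uncovered → point at 9; [10,13] uncovered → point at 13; [15,16] uncovered → point at 16.
Points: 5, 9, 13, 16 (4 total).

5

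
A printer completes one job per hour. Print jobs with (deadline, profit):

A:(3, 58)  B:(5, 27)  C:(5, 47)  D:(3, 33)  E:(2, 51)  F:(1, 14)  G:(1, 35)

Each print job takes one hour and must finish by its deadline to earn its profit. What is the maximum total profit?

Take jobs in profit order; each goes to the latest open slot no later than its deadline.
Profit order: A=58 E=51 C=47 G=35 D=33 B=27 F=14
Assign: A→slot 3, E→slot 2, C→slot 5, G→slot 1, D skipped, B→slot 4, F skipped.
Slots: [1:G] [2:E] [3:A] [4:B] [5:C]
Profit = 35 + 51 + 58 + 27 + 47 = 218

218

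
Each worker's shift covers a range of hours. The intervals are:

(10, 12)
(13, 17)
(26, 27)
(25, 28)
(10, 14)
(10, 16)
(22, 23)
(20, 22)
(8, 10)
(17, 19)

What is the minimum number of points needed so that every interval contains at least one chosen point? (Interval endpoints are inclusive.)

Process intervals by earliest right end; each time one isn't hit yet, stab at its right endpoint.
Sorted: [8,10] [10,12] [10,14] [10,16] [13,17] [17,19] [20,22] [22,23] [26,27] [25,28]
{[8,10],[10,12],[10,14],[10,16]} hit by 10; {[13,17],[17,19]} hit by 17; {[20,22],[22,23]} hit by 22; {[26,27],[25,28]} hit by 27.
Points: 10, 17, 22, 27 (4 total).

4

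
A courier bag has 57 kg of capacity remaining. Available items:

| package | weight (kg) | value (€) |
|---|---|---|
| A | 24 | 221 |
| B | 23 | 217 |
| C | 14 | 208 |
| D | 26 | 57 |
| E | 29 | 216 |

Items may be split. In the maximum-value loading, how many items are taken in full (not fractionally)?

2

Greedy by value/weight ratio, highest first.
Ratios (sorted): C 14.86, B 9.43, A 9.21, E 7.45, D 2.19
take C (14 @ 208); take B (23 @ 217); take 20/24 of A → 184.17. Capacity used 57/57.
2 item(s) taken whole; one partial (take 20/24 of A).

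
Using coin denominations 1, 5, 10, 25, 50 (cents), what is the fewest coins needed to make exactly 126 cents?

4

126 − 2×50→26 − 1×25→1 − 1×1→0
Total coins = 2 + 1 + 1 = 4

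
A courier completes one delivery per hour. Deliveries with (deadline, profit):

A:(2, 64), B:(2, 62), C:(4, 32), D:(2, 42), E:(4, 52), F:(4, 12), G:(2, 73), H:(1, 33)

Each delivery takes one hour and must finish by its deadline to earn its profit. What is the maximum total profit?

221

Profit order: G=73 A=64 B=62 E=52 D=42 H=33 C=32 F=12
Assign: G→slot 2, A→slot 1, B skipped, E→slot 4, D skipped, H skipped, C→slot 3, F skipped.
Slots: [1:A] [2:G] [3:C] [4:E]
Profit = 64 + 73 + 32 + 52 = 221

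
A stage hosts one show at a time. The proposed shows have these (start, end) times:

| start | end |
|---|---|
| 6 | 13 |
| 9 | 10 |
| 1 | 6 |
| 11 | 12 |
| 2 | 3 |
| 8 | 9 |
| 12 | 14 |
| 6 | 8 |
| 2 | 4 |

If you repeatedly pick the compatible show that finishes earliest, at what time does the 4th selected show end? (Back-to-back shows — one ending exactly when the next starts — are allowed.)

10

By end time: (2,3), (2,4), (1,6), (6,8), (8,9), (9,10), (11,12), (6,13), (12,14).
Pick (2,3); next start ≥ 3 → (6,8); next start ≥ 8 → (8,9); next start ≥ 9 → (9,10); next start ≥ 10 → (11,12); next start ≥ 12 → (12,14).
Selected: (2,3) (6,8) (8,9) (9,10) (11,12) (12,14)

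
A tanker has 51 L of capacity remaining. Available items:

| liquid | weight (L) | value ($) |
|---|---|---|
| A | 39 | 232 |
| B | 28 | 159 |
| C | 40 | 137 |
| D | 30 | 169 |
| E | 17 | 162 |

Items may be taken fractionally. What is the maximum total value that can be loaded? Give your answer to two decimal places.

364.26

Sort by value per unit weight and fill in that order.
Order: E (162/17=9.53) > A (232/39=5.95) > B (159/28=5.68) > D (169/30=5.63) > C (137/40=3.42)
Fill: take E (17 @ 162) → take 34/39 of A → 202.26; 51/51 used.
Total value = 364.26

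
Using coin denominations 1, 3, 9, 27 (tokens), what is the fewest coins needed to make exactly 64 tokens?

Greedy: take as many of the largest coin as possible, then repeat with the remainder.
64 = 2×27 + 1×9 + 1×1
Total coins = 2 + 1 + 1 = 4

4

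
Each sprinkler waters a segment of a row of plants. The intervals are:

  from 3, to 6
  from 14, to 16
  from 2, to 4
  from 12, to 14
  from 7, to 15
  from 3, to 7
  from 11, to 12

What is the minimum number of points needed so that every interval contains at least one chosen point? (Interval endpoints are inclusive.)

3

Sort by right endpoint; whenever an interval is uncovered, place a point at its right end.
Sorted: [2,4] [3,6] [3,7] [11,12] [12,14] [7,15] [14,16]
{[2,4],[3,6],[3,7]} hit by 4; {[11,12],[12,14],[7,15]} hit by 12; {[14,16]} hit by 16.
Points: 4, 12, 16 (3 total).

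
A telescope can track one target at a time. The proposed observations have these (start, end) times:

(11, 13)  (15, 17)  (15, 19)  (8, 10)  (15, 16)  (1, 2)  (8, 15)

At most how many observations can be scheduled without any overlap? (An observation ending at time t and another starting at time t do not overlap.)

4

Sort by end time and greedily take each interval whose start is ≥ the last chosen end.
Sorted by end: (1,2)  (8,10)  (11,13)  (8,15)  (15,16)  (15,17)  (15,19)
take (1,2); take (8,10); take (11,13); take (15,16); skip (15,19).
Selected 4 observations.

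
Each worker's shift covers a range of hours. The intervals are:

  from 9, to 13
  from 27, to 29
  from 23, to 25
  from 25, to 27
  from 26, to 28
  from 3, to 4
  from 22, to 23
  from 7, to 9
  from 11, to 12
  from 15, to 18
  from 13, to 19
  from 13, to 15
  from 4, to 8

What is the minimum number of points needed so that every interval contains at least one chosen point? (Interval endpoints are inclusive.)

By right end: [3,4]  [4,8]  [7,9]  [11,12]  [9,13]  [13,15]  [15,18]  [13,19]  [22,23]  [23,25]  [25,27]  [26,28]  [27,29]
[3,4] uncovered → point at 4; [7,9] uncovered → point at 9; [11,12] uncovered → point at 12; [13,15] uncovered → point at 15; [22,23] uncovered → point at 23; [25,27] uncovered → point at 27.
Points: 4, 9, 12, 15, 23, 27 (6 total).

6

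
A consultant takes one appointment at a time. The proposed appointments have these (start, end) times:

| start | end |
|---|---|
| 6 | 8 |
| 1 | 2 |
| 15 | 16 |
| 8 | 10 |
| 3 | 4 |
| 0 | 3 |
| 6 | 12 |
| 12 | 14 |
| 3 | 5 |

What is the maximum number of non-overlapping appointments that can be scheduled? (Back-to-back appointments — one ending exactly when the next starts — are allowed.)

Order by finish time; keep every interval that doesn't clash with the previous kept one.
Sorted by end: (1,2)  (0,3)  (3,4)  (3,5)  (6,8)  (8,10)  (6,12)  (12,14)  (15,16)
take (1,2); take (3,4); skip (3,5); take (6,8); take (8,10); take (12,14); take (15,16).
Selected 6 appointments.

6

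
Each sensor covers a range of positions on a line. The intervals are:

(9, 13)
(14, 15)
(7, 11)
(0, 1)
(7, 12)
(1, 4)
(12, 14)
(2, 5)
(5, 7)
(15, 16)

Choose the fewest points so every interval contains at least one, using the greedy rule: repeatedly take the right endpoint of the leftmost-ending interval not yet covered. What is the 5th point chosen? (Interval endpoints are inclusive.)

16

Sort by right endpoint; whenever an interval is uncovered, place a point at its right end.
By right end: [0,1]  [1,4]  [2,5]  [5,7]  [7,11]  [7,12]  [9,13]  [12,14]  [14,15]  [15,16]
[0,1] uncovered → point at 1; [2,5] uncovered → point at 5; [7,11] uncovered → point at 11; [12,14] uncovered → point at 14; [15,16] uncovered → point at 16.
Points: 1, 5, 11, 14, 16 (5 total).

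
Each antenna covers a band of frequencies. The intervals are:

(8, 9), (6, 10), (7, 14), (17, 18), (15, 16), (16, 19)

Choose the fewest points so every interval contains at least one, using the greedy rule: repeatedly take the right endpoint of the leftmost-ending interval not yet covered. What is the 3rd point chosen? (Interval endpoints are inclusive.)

18

Process intervals by earliest right end; each time one isn't hit yet, stab at its right endpoint.
By right end: [8,9]  [6,10]  [7,14]  [15,16]  [17,18]  [16,19]
[8,9] uncovered → point at 9; [15,16] uncovered → point at 16; [17,18] uncovered → point at 18.
Points: 9, 16, 18 (3 total).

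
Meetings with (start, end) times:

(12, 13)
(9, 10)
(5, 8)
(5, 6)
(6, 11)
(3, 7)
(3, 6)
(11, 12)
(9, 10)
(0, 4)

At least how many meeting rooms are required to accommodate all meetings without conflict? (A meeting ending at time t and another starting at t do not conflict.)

starts: [0, 3, 3, 5, 5, 6, 9, 9, 11, 12]
ends:   [4, 6, 6, 7, 8, 10, 10, 11, 12, 13]
s0→1 s3→2 s3→3 e4→2 s5→3 s5→4  — peak 4.

4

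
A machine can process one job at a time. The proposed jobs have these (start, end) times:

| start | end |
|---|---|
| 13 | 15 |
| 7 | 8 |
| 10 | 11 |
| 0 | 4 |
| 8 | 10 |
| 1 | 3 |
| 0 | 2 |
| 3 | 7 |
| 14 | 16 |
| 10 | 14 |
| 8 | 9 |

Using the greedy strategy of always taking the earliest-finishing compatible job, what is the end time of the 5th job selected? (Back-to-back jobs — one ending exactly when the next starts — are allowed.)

Greedy by earliest finish: after sorting by end time, pick each interval compatible with the last pick.
Sorted by end: (0,2)  (1,3)  (0,4)  (3,7)  (7,8)  (8,9)  (8,10)  (10,11)  (10,14)  (13,15)  (14,16)
take (0,2); take (3,7); take (7,8); take (8,9); skip (8,10); take (10,11); take (13,15); skip (14,16).
Selected: (0,2) (3,7) (7,8) (8,9) (10,11) (13,15)

11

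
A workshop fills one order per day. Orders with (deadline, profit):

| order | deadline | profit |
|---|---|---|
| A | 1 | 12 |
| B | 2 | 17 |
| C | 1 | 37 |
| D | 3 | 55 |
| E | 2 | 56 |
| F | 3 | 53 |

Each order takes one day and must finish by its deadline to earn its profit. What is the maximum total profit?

164

Take jobs in profit order; each goes to the latest open slot no later than its deadline.
By profit: E(d2,56), D(d3,55), F(d3,53), C(d1,37), B(d2,17), A(d1,12)
E→slot 2; D→slot 3; F→slot 1; C skipped; B skipped; A skipped.
Profit = 53 + 56 + 55 = 164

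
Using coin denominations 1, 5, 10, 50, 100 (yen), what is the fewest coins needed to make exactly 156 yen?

Use the largest denomination that fits, subtract, and repeat.
156 − 1×100→56 − 1×50→6 − 1×5→1 − 1×1→0
Total coins = 1 + 1 + 1 + 1 = 4

4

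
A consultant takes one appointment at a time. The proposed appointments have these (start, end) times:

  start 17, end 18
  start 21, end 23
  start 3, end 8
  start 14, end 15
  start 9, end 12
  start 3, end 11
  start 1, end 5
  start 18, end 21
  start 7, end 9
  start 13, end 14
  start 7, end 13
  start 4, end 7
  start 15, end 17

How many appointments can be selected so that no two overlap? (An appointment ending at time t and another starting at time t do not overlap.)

9

Greedy by earliest finish: after sorting by end time, pick each interval compatible with the last pick.
Sorted by end: (1,5)  (4,7)  (3,8)  (7,9)  (3,11)  (9,12)  (7,13)  (13,14)  (14,15)  (15,17)  (17,18)  (18,21)  (21,23)
take (1,5); take (7,9); take (9,12); skip (7,13); take (13,14); take (14,15); take (15,17); take (17,18); take (18,21); take (21,23).
Selected 9 appointments.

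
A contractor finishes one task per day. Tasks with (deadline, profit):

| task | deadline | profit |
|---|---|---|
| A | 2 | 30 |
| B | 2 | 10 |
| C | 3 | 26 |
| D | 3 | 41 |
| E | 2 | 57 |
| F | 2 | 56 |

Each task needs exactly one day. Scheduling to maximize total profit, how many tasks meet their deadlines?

Take jobs in profit order; each goes to the latest open slot no later than its deadline.
By profit: E(d2,57), F(d2,56), D(d3,41), A(d2,30), C(d3,26), B(d2,10)
E→slot 2; F→slot 1; D→slot 3; A skipped; C skipped; B skipped.
3 of 6 scheduled.

3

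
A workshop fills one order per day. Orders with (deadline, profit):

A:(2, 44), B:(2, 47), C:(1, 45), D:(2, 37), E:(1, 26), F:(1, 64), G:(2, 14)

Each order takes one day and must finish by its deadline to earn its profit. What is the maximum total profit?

Take jobs in profit order; each goes to the latest open slot no later than its deadline.
By profit: F(d1,64), B(d2,47), C(d1,45), A(d2,44), D(d2,37), E(d1,26), G(d2,14)
F→slot 1; B→slot 2; C skipped; A skipped; D skipped; E skipped; G skipped.
Profit = 64 + 47 = 111

111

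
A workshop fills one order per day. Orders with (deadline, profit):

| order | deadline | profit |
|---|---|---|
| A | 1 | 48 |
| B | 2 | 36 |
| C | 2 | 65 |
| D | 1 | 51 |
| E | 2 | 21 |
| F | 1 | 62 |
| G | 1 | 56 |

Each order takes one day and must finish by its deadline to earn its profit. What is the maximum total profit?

Take jobs in profit order; each goes to the latest open slot no later than its deadline.
Profit order: C=65 F=62 G=56 D=51 A=48 B=36 E=21
Assign: C→slot 2, F→slot 1, G skipped, D skipped, A skipped, B skipped, E skipped.
Slots: [1:F] [2:C]
Profit = 62 + 65 = 127

127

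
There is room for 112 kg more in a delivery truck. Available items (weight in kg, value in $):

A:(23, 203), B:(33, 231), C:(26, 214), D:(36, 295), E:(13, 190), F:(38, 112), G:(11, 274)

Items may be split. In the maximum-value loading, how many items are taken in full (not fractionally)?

5

Sort by value per unit weight and fill in that order.
Ratios (sorted): G 24.91, E 14.62, A 8.83, C 8.23, D 8.19, B 7.00, F 2.95
take G (11 @ 274); take E (13 @ 190); take A (23 @ 203); take C (26 @ 214); take D (36 @ 295); take 3/33 of B → 21.00. Capacity used 112/112.
5 item(s) taken whole; one partial (take 3/33 of B).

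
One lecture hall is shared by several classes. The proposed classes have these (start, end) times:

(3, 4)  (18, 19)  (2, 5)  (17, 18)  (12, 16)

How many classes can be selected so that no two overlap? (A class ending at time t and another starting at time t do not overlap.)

4

Greedy by earliest finish: after sorting by end time, pick each interval compatible with the last pick.
Sorted by end: (3,4)  (2,5)  (12,16)  (17,18)  (18,19)
take (3,4); take (12,16); take (17,18); take (18,19).
Selected 4 classes.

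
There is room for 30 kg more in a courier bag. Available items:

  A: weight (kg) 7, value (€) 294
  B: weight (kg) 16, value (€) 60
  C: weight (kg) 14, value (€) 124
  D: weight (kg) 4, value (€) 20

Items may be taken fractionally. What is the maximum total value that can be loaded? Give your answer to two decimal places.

Order: A (294/7=42.00) > C (124/14=8.86) > D (20/4=5.00) > B (60/16=3.75)
Fill: take A (7 @ 294) → take C (14 @ 124) → take D (4 @ 20) → take 5/16 of B → 18.75; 30/30 used.
Total value = 456.75

456.75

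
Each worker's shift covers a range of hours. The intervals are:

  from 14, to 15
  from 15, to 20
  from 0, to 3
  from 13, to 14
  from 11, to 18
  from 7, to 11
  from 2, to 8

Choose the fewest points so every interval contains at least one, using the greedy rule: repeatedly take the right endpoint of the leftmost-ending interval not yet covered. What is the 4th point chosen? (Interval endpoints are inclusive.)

Sort by right endpoint; whenever an interval is uncovered, place a point at its right end.
By right end: [0,3]  [2,8]  [7,11]  [13,14]  [14,15]  [11,18]  [15,20]
[0,3] uncovered → point at 3; [7,11] uncovered → point at 11; [13,14] uncovered → point at 14; [15,20] uncovered → point at 20.
Points: 3, 11, 14, 20 (4 total).

20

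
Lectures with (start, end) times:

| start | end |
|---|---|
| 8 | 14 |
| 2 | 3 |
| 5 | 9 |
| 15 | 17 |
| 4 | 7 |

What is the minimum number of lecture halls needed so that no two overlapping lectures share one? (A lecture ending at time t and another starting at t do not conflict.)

2

Count concurrent intervals with a sweep; the peak is the room count.
Events (time:±→running): 2:+→1 3:-→0 4:+→1 5:+→2 … peak 2.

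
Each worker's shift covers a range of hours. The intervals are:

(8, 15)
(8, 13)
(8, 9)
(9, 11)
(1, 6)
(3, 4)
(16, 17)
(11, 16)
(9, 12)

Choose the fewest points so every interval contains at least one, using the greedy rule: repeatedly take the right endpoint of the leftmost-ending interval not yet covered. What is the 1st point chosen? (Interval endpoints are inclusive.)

4

Process intervals by earliest right end; each time one isn't hit yet, stab at its right endpoint.
By right end: [3,4]  [1,6]  [8,9]  [9,11]  [9,12]  [8,13]  [8,15]  [11,16]  [16,17]
[3,4] uncovered → point at 4; [8,9] uncovered → point at 9; [11,16] uncovered → point at 16.
Points: 4, 9, 16 (3 total).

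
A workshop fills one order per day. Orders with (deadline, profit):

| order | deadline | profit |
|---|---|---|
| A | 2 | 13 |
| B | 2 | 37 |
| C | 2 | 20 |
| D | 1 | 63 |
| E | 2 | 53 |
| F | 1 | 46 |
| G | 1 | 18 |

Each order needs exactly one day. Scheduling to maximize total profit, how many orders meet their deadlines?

2

Take jobs in profit order; each goes to the latest open slot no later than its deadline.
Profit order: D=63 E=53 F=46 B=37 C=20 G=18 A=13
Assign: D→slot 1, E→slot 2, F skipped, B skipped, C skipped, G skipped, A skipped.
Slots: [1:D] [2:E]
2 of 7 scheduled.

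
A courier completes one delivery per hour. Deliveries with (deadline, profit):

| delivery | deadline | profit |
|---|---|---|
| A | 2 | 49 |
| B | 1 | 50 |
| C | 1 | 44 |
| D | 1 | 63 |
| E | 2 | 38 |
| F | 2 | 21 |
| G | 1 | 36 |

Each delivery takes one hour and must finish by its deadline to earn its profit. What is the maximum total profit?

112

Sort by profit descending; place each in the latest free slot ≤ its deadline.
By profit: D(d1,63), B(d1,50), A(d2,49), C(d1,44), E(d2,38), G(d1,36), F(d2,21)
D→slot 1; B skipped; A→slot 2; C skipped; E skipped; G skipped; F skipped.
Profit = 63 + 49 = 112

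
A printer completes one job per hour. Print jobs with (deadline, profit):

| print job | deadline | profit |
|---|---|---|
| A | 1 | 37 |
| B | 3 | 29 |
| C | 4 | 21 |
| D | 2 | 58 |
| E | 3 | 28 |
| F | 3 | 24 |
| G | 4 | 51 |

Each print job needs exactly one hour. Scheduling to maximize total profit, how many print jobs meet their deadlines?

Sort by profit descending; place each in the latest free slot ≤ its deadline.
Profit order: D=58 G=51 A=37 B=29 E=28 F=24 C=21
Assign: D→slot 2, G→slot 4, A→slot 1, B→slot 3, E skipped, F skipped, C skipped.
Slots: [1:A] [2:D] [3:B] [4:G]
4 of 7 scheduled.

4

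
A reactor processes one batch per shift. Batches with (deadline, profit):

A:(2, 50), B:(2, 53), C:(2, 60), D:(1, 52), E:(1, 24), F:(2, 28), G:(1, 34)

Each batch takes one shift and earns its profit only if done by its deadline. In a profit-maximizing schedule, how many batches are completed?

By profit: C(d2,60), B(d2,53), D(d1,52), A(d2,50), G(d1,34), F(d2,28), E(d1,24)
C→slot 2; B→slot 1; D skipped; A skipped; G skipped; F skipped; E skipped.
2 of 7 scheduled.

2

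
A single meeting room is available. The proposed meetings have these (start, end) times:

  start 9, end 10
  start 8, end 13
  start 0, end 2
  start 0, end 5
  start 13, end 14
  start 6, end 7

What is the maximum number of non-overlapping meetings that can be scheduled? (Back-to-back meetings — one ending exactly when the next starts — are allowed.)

4

By end time: (0,2), (0,5), (6,7), (9,10), (8,13), (13,14).
Pick (0,2); next start ≥ 2 → (6,7); next start ≥ 7 → (9,10); next start ≥ 10 → (13,14).
Selected 4 meetings.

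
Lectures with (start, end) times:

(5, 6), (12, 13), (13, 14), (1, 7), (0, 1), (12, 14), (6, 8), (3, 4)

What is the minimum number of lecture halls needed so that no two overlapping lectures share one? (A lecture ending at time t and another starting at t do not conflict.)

2

Events (time:±→running): 0:+→1 1:-→0 1:+→1 3:+→2 … peak 2.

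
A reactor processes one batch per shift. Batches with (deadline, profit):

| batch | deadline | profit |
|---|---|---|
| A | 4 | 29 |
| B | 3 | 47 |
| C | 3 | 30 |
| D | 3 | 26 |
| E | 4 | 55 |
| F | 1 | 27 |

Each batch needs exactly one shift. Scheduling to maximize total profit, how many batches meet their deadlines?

Sort by profit descending; place each in the latest free slot ≤ its deadline.
By profit: E(d4,55), B(d3,47), C(d3,30), A(d4,29), F(d1,27), D(d3,26)
E→slot 4; B→slot 3; C→slot 2; A→slot 1; F skipped; D skipped.
4 of 6 scheduled.

4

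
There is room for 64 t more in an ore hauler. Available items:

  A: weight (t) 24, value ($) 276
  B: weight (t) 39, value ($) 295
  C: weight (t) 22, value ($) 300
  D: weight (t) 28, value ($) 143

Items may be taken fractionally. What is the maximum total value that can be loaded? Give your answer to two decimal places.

712.15

Ratios (sorted): C 13.64, A 11.50, B 7.56, D 5.11
take C (22 @ 300); take A (24 @ 276); take 18/39 of B → 136.15. Capacity used 64/64.
Total value = 712.15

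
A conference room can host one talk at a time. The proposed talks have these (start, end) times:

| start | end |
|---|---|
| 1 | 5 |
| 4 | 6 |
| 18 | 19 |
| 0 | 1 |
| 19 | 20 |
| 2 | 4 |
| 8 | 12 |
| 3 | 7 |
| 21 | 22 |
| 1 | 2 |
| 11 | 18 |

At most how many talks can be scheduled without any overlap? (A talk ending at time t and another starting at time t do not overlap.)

Sort by end time and greedily take each interval whose start is ≥ the last chosen end.
Sorted by end: (0,1)  (1,2)  (2,4)  (1,5)  (4,6)  (3,7)  (8,12)  (11,18)  (18,19)  (19,20)  (21,22)
take (0,1); take (1,2); take (2,4); skip (1,5); take (4,6); take (8,12); skip (11,18); take (18,19); take (19,20); take (21,22).
Selected 8 talks.

8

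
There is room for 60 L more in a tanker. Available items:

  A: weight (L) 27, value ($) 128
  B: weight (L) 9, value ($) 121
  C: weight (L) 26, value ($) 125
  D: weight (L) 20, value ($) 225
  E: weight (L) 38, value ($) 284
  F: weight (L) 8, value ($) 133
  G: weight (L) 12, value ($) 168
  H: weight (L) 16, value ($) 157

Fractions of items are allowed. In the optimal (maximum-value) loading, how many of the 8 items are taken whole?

4

Sort by value per unit weight and fill in that order.
Ratios (sorted): F 16.62, G 14.00, B 13.44, D 11.25, H 9.81, E 7.47, C 4.81, A 4.74
take F (8 @ 133); take G (12 @ 168); take B (9 @ 121); take D (20 @ 225); take 11/16 of H → 107.94. Capacity used 60/60.
4 item(s) taken whole; one partial (take 11/16 of H).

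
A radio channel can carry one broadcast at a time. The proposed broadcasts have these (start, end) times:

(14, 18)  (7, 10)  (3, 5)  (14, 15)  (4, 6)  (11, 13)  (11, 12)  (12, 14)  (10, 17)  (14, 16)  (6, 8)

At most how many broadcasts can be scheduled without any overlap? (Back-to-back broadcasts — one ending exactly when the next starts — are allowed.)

5

Greedy by earliest finish: after sorting by end time, pick each interval compatible with the last pick.
Sorted by end: (3,5)  (4,6)  (6,8)  (7,10)  (11,12)  (11,13)  (12,14)  (14,15)  (14,16)  (10,17)  (14,18)
take (3,5); skip (4,6); take (6,8); skip (7,10); take (11,12); skip (11,13); take (12,14); take (14,15); skip (14,16).
Selected 5 broadcasts.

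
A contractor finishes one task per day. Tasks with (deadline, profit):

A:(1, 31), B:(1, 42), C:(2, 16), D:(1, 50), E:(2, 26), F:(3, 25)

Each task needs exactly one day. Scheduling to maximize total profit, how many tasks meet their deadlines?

By profit: D(d1,50), B(d1,42), A(d1,31), E(d2,26), F(d3,25), C(d2,16)
D→slot 1; B skipped; A skipped; E→slot 2; F→slot 3; C skipped.
3 of 6 scheduled.

3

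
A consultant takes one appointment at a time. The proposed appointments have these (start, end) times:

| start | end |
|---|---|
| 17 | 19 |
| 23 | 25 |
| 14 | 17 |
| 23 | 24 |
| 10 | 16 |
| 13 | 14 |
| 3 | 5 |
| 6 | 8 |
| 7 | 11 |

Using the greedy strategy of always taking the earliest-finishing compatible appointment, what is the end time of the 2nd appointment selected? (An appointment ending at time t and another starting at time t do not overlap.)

By end time: (3,5), (6,8), (7,11), (13,14), (10,16), (14,17), (17,19), (23,24), (23,25).
Pick (3,5); next start ≥ 5 → (6,8); next start ≥ 8 → (13,14); next start ≥ 14 → (14,17); next start ≥ 17 → (17,19); next start ≥ 19 → (23,24).
Selected: (3,5) (6,8) (13,14) (14,17) (17,19) (23,24)

8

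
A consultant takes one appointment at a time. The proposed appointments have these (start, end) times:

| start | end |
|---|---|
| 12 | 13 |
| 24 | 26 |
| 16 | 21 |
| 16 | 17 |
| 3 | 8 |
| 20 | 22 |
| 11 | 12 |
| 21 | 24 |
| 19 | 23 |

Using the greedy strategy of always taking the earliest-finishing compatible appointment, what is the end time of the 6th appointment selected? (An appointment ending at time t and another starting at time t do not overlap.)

By end time: (3,8), (11,12), (12,13), (16,17), (16,21), (20,22), (19,23), (21,24), (24,26).
Pick (3,8); next start ≥ 8 → (11,12); next start ≥ 12 → (12,13); next start ≥ 13 → (16,17); next start ≥ 17 → (20,22); next start ≥ 22 → (24,26).
Selected: (3,8) (11,12) (12,13) (16,17) (20,22) (24,26)

26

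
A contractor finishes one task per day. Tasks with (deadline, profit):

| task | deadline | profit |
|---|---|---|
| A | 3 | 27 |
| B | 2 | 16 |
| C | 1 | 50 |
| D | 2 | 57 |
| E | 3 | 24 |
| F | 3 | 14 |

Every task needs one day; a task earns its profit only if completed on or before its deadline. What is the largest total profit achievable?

134

Take jobs in profit order; each goes to the latest open slot no later than its deadline.
By profit: D(d2,57), C(d1,50), A(d3,27), E(d3,24), B(d2,16), F(d3,14)
D→slot 2; C→slot 1; A→slot 3; E skipped; B skipped; F skipped.
Profit = 50 + 57 + 27 = 134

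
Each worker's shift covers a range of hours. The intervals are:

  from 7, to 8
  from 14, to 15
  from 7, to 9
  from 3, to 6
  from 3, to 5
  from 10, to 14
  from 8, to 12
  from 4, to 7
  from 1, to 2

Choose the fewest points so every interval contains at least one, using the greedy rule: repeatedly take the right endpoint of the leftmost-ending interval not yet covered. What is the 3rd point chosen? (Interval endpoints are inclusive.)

8

By right end: [1,2]  [3,5]  [3,6]  [4,7]  [7,8]  [7,9]  [8,12]  [10,14]  [14,15]
[1,2] uncovered → point at 2; [3,5] uncovered → point at 5; [7,8] uncovered → point at 8; [10,14] uncovered → point at 14.
Points: 2, 5, 8, 14 (4 total).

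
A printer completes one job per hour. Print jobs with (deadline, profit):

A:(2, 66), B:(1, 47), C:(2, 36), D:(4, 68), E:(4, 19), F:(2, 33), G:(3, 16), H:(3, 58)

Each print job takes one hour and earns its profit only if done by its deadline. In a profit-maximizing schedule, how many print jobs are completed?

4

Sort by profit descending; place each in the latest free slot ≤ its deadline.
Profit order: D=68 A=66 H=58 B=47 C=36 F=33 E=19 G=16
Assign: D→slot 4, A→slot 2, H→slot 3, B→slot 1, C skipped, F skipped, E skipped, G skipped.
Slots: [1:B] [2:A] [3:H] [4:D]
4 of 8 scheduled.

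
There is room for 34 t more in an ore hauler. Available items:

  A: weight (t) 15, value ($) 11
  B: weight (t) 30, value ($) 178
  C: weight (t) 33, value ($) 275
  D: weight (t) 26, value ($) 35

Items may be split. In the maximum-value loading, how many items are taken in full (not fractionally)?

Ratios (sorted): C 8.33, B 5.93, D 1.35, A 0.73
take C (33 @ 275); take 1/30 of B → 5.93. Capacity used 34/34.
1 item(s) taken whole; one partial (take 1/30 of B).

1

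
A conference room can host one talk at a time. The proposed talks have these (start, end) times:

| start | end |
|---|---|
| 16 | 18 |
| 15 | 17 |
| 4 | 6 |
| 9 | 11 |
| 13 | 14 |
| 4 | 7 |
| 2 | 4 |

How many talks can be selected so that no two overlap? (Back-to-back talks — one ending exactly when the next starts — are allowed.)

Sorted by end: (2,4)  (4,6)  (4,7)  (9,11)  (13,14)  (15,17)  (16,18)
take (2,4); take (4,6); take (9,11); take (13,14); take (15,17).
Selected 5 talks.

5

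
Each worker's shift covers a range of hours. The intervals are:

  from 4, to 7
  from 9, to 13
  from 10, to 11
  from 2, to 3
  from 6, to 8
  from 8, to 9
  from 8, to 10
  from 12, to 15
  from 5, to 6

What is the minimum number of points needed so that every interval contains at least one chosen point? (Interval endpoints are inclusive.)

Process intervals by earliest right end; each time one isn't hit yet, stab at its right endpoint.
By right end: [2,3]  [5,6]  [4,7]  [6,8]  [8,9]  [8,10]  [10,11]  [9,13]  [12,15]
[2,3] uncovered → point at 3; [5,6] uncovered → point at 6; [8,9] uncovered → point at 9; [10,11] uncovered → point at 11; [12,15] uncovered → point at 15.
Points: 3, 6, 9, 11, 15 (5 total).

5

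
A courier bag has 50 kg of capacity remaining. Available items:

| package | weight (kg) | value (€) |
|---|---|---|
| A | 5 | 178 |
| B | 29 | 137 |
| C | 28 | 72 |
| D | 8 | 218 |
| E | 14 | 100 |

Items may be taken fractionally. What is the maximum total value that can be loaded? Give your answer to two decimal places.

604.66

Sort by value per unit weight and fill in that order.
Order: A (178/5=35.60) > D (218/8=27.25) > E (100/14=7.14) > B (137/29=4.72) > C (72/28=2.57)
Fill: take A (5 @ 178) → take D (8 @ 218) → take E (14 @ 100) → take 23/29 of B → 108.66; 50/50 used.
Total value = 604.66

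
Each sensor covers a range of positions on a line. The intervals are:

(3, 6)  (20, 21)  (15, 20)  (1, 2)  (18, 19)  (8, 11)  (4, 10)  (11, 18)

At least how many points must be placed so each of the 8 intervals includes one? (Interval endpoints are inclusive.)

5

Process intervals by earliest right end; each time one isn't hit yet, stab at its right endpoint.
By right end: [1,2]  [3,6]  [4,10]  [8,11]  [11,18]  [18,19]  [15,20]  [20,21]
[1,2] uncovered → point at 2; [3,6] uncovered → point at 6; [8,11] uncovered → point at 11; [18,19] uncovered → point at 19; [20,21] uncovered → point at 21.
Points: 2, 6, 11, 19, 21 (5 total).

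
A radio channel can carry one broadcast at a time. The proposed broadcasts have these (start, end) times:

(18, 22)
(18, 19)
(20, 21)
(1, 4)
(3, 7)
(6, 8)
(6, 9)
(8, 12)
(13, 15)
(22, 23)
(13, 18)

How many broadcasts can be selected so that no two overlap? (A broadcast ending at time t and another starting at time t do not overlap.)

Sorted by end: (1,4)  (3,7)  (6,8)  (6,9)  (8,12)  (13,15)  (13,18)  (18,19)  (20,21)  (18,22)  (22,23)
take (1,4); skip (3,7); take (6,8); skip (6,9); take (8,12); take (13,15); take (18,19); take (20,21); take (22,23).
Selected 7 broadcasts.

7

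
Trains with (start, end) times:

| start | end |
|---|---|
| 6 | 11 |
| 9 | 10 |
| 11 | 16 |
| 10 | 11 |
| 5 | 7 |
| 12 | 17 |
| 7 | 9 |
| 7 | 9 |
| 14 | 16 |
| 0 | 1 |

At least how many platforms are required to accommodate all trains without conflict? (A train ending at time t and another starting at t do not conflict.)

The answer is the maximum number of intervals overlapping at any instant.
starts: [0, 5, 6, 7, 7, 9, 10, 11, 12, 14]
ends:   [1, 7, 9, 9, 10, 11, 11, 16, 16, 17]
s0→1 e1→0 s5→1 s6→2 e7→1 s7→2 s7→3  — peak 3.

3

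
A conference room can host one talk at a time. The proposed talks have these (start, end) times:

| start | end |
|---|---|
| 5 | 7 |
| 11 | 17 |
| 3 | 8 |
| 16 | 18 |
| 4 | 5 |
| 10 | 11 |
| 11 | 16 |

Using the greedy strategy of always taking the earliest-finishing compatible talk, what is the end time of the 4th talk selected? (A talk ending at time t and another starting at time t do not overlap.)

Order by finish time; keep every interval that doesn't clash with the previous kept one.
By end time: (4,5), (5,7), (3,8), (10,11), (11,16), (11,17), (16,18).
Pick (4,5); next start ≥ 5 → (5,7); next start ≥ 7 → (10,11); next start ≥ 11 → (11,16); next start ≥ 16 → (16,18).
Selected: (4,5) (5,7) (10,11) (11,16) (16,18)

16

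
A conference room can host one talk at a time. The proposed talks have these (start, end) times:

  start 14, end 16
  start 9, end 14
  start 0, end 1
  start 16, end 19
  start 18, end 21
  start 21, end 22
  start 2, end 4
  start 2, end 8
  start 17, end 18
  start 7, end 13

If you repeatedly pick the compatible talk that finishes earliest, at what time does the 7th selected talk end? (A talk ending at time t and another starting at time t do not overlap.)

Sorted by end: (0,1)  (2,4)  (2,8)  (7,13)  (9,14)  (14,16)  (17,18)  (16,19)  (18,21)  (21,22)
take (0,1); take (2,4); skip (2,8); take (7,13); take (14,16); take (17,18); take (18,21); take (21,22).
Selected: (0,1) (2,4) (7,13) (14,16) (17,18) (18,21) (21,22)

22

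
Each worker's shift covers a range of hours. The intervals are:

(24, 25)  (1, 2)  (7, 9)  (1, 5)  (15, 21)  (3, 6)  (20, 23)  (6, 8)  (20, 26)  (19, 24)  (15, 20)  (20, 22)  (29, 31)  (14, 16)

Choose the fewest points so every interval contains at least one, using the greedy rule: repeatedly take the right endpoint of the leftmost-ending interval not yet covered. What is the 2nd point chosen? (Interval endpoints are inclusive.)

6

Sorted: [1,2] [1,5] [3,6] [6,8] [7,9] [14,16] [15,20] [15,21] [20,22] [20,23] [19,24] [24,25] [20,26] [29,31]
{[1,2],[1,5]} hit by 2; {[3,6],[6,8]} hit by 6; {[7,9]} hit by 9; {[14,16],[15,20],[15,21]} hit by 16; {[20,22],[20,23],[19,24]} hit by 22; {[24,25],[20,26]} hit by 25; {[29,31]} hit by 31.
Points: 2, 6, 9, 16, 22, 25, 31 (7 total).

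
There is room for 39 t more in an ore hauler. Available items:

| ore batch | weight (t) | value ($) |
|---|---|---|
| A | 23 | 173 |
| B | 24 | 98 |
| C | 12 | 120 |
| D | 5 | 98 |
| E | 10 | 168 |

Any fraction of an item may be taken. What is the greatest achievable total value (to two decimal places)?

Order: D (98/5=19.60) > E (168/10=16.80) > C (120/12=10.00) > A (173/23=7.52) > B (98/24=4.08)
Fill: take D (5 @ 98) → take E (10 @ 168) → take C (12 @ 120) → take 12/23 of A → 90.26; 39/39 used.
Total value = 476.26

476.26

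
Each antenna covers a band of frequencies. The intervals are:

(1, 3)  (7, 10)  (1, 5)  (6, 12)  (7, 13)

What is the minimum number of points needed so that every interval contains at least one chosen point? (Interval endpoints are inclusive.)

2

Sort by right endpoint; whenever an interval is uncovered, place a point at its right end.
Sorted: [1,3] [1,5] [7,10] [6,12] [7,13]
{[1,3],[1,5]} hit by 3; {[7,10],[6,12],[7,13]} hit by 10.
Points: 3, 10 (2 total).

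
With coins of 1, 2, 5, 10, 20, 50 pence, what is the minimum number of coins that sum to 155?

4

Greedy: take as many of the largest coin as possible, then repeat with the remainder.
155 = 3×50 + 1×5
Total coins = 3 + 1 = 4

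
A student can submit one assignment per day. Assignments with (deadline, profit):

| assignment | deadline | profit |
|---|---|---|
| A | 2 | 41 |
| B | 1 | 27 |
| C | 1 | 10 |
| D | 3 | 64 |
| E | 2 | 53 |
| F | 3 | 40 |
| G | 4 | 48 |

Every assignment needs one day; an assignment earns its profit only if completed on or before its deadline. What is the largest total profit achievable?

206

By profit: D(d3,64), E(d2,53), G(d4,48), A(d2,41), F(d3,40), B(d1,27), C(d1,10)
D→slot 3; E→slot 2; G→slot 4; A→slot 1; F skipped; B skipped; C skipped.
Profit = 41 + 53 + 64 + 48 = 206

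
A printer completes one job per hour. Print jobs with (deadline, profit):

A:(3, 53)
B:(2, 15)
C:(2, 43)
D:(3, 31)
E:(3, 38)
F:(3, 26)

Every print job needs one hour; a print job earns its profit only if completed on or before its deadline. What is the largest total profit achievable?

134

Take jobs in profit order; each goes to the latest open slot no later than its deadline.
Profit order: A=53 C=43 E=38 D=31 F=26 B=15
Assign: A→slot 3, C→slot 2, E→slot 1, D skipped, F skipped, B skipped.
Slots: [1:E] [2:C] [3:A]
Profit = 38 + 43 + 53 = 134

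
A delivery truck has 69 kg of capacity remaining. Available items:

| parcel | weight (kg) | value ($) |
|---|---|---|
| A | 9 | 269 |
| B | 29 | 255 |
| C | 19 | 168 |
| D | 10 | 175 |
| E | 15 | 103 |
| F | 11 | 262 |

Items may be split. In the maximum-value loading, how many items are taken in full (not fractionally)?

Greedy by value/weight ratio, highest first.
Order: A (269/9=29.89) > F (262/11=23.82) > D (175/10=17.50) > C (168/19=8.84) > B (255/29=8.79) > E (103/15=6.87)
Fill: take A (9 @ 269) → take F (11 @ 262) → take D (10 @ 175) → take C (19 @ 168) → take 20/29 of B → 175.86; 69/69 used.
4 item(s) taken whole; one partial (take 20/29 of B).

4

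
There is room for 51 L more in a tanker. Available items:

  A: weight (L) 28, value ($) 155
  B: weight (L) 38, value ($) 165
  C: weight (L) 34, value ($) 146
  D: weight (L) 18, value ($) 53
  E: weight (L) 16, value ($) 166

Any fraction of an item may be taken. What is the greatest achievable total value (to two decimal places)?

351.39

Sort by value per unit weight and fill in that order.
Ratios (sorted): E 10.38, A 5.54, B 4.34, C 4.29, D 2.94
take E (16 @ 166); take A (28 @ 155); take 7/38 of B → 30.39. Capacity used 51/51.
Total value = 351.39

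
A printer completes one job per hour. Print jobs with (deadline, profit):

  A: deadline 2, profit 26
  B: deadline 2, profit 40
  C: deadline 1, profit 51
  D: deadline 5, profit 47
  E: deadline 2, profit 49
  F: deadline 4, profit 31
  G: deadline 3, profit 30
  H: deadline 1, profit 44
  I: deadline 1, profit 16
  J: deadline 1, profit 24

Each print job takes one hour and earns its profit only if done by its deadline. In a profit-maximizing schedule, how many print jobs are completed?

Take jobs in profit order; each goes to the latest open slot no later than its deadline.
By profit: C(d1,51), E(d2,49), D(d5,47), H(d1,44), B(d2,40), F(d4,31), G(d3,30), A(d2,26), J(d1,24), I(d1,16)
C→slot 1; E→slot 2; D→slot 5; H skipped; B skipped; F→slot 4; G→slot 3; A skipped; J skipped; I skipped.
5 of 10 scheduled.

5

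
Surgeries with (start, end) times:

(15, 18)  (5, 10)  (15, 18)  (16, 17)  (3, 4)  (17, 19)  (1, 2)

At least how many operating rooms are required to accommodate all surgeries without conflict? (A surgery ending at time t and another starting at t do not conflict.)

3

Count concurrent intervals with a sweep; the peak is the room count.
Events (time:±→running): 1:+→1 2:-→0 3:+→1 4:-→0 5:+→1 10:-→0 15:+→1 15:+→2 16:+→3 … peak 3.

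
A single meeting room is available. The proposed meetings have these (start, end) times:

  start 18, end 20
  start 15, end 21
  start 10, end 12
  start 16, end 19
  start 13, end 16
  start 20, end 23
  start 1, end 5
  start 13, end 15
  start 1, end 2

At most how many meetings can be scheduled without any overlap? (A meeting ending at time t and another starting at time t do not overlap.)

5

Order by finish time; keep every interval that doesn't clash with the previous kept one.
By end time: (1,2), (1,5), (10,12), (13,15), (13,16), (16,19), (18,20), (15,21), (20,23).
Pick (1,2); next start ≥ 2 → (10,12); next start ≥ 12 → (13,15); next start ≥ 15 → (16,19); next start ≥ 19 → (20,23).
Selected 5 meetings.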